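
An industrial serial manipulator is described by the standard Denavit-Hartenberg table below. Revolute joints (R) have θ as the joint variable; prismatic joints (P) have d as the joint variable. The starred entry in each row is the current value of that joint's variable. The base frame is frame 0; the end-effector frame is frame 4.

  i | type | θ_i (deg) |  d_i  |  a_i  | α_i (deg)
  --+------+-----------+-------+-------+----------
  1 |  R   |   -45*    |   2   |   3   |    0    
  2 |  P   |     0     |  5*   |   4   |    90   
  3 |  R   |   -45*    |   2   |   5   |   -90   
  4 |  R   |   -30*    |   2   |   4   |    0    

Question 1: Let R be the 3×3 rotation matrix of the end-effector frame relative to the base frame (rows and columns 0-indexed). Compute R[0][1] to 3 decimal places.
0.862

End-effector y-axis (col 1 of R) = (0.8624,0.3624,-0.3536)
R[0][1] = 0.8624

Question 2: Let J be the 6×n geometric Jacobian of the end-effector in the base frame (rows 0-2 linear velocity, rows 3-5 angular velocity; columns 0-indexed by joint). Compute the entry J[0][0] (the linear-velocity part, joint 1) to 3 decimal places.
axis z_0 = ẑ; lever o_n−o_0 = (7.3534,-13.0102,2.4292)
cross product → J_v[:, 0] = (13.0102,7.3534,-0.0000)
J_ω[:, 0] = z_0
entry J[0][0] = 13.0102

13.010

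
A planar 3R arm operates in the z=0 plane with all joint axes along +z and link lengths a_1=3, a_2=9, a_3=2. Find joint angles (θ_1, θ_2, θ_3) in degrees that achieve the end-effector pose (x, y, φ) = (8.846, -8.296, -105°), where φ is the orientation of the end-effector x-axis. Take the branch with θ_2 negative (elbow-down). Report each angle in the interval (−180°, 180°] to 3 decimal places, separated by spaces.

wrist centre = target − a_3·(cos φ, sin φ) = (9.3636, -6.3641)
cos θ_2 = (128.1801−3²−9²)/(2·3·9) = 0.7070; θ_2 = -45.0055° (elbow-down)
β = atan2(-6.3641,9.3636) = -34.2026°; ψ = atan2(-6.3646,9.3634) = -34.2052°
θ_1 = β − ψ = 0.0026°
θ_3 = φ − θ_1 − θ_2 = -59.9971° (wrapped to (-180°,180°])

0.003 -45.005 -59.997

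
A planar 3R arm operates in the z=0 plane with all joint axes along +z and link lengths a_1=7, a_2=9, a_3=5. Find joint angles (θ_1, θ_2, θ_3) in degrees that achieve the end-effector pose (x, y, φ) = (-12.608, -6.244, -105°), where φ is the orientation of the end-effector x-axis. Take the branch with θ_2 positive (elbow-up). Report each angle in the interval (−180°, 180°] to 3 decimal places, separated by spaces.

wrist centre = target − a_3·(cos φ, sin φ) = (-11.3139, -1.4144)
cos θ_2 = (130.0049−7²−9²)/(2·7·9) = 0.0000; θ_2 = 89.9978° (elbow-up)
β = atan2(-1.4144,-11.3139) = -172.8743°; ψ = atan2(9.0000,7.0003) = 52.1236°
θ_1 = β − ψ = -224.9980°
θ_3 = φ − θ_1 − θ_2 = 30.0002° (wrapped to (-180°,180°])

135.002 89.998 30.000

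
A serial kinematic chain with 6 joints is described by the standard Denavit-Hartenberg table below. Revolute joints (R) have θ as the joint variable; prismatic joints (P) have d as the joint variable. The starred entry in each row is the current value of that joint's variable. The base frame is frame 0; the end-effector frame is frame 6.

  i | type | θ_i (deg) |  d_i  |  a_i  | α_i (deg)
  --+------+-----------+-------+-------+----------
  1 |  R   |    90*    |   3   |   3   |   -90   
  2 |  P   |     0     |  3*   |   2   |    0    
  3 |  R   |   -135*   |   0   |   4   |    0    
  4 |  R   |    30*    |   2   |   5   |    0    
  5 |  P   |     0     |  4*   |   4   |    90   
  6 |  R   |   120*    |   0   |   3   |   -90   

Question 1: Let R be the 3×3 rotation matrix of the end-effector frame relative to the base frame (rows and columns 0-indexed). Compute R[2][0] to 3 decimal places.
-0.483

End-effector x-axis (col 0 of R) = (-0.8660,0.1294,-0.4830)
R[2][0] = -0.4830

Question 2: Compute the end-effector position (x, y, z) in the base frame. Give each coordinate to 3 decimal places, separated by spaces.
after link 1: o_1 = (0.0000, 3.0000, 3.0000)
after link 2: o_2 = (-3.0000, 5.0000, 3.0000)
after link 3: o_3 = (-3.0000, 2.1716, 5.8284)
after link 4: o_4 = (-5.0000, 0.8775, 10.6581)
after link 5: o_5 = (-9.0000, -0.1578, 14.5218)
after link 6: o_6 = (-11.5981, 0.2304, 13.0729)

-11.598 0.230 13.073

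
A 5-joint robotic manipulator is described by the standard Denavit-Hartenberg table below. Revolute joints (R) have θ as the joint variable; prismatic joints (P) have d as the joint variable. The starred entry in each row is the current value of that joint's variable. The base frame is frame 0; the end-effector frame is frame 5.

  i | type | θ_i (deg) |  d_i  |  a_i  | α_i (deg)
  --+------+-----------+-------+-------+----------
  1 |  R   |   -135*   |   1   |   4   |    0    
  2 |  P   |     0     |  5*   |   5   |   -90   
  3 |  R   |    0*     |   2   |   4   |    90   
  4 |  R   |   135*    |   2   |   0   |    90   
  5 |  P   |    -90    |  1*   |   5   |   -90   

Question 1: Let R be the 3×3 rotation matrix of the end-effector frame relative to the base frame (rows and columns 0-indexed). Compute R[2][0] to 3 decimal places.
-1.000

End-effector x-axis (col 0 of R) = (0.0000,-0.0000,-1.0000)
R[2][0] = -1.0000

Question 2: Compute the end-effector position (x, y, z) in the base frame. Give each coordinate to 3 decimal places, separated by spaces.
-7.778 -11.607 3.000

after link 1: o_1 = (-2.8284, -2.8284, 1.0000)
after link 2: o_2 = (-6.3640, -6.3640, 6.0000)
after link 3: o_3 = (-7.7782, -10.6066, 6.0000)
after link 4: o_4 = (-7.7782, -10.6066, 8.0000)
after link 5: o_5 = (-7.7782, -11.6066, 3.0000)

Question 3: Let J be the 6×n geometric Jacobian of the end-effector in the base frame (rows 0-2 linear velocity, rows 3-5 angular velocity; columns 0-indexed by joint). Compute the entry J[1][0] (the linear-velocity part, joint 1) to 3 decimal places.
axis z_0 = ẑ; lever o_n−o_0 = (-7.7782,-11.6066,3.0000)
cross product → J_v[:, 0] = (11.6066,-7.7782,0.0000)
J_ω[:, 0] = z_0
entry J[1][0] = -7.7782

-7.778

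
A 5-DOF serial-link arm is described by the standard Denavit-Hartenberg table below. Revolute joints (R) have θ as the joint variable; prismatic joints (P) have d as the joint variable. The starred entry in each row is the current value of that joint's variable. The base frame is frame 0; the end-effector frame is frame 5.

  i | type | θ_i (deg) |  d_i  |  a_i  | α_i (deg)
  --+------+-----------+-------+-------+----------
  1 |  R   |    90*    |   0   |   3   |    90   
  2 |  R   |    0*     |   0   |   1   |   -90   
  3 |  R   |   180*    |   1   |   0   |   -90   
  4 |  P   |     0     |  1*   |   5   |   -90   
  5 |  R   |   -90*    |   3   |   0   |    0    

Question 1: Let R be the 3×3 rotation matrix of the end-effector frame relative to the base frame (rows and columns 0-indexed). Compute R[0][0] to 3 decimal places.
1.000

End-effector x-axis (col 0 of R) = (1.0000,-0.0000,0.0000)
R[0][0] = 1.0000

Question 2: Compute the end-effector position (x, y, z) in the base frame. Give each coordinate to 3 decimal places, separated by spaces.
after link 1: o_1 = (0.0000, 3.0000, 0.0000)
after link 2: o_2 = (0.0000, 4.0000, 0.0000)
after link 3: o_3 = (0.0000, 4.0000, 1.0000)
after link 4: o_4 = (1.0000, -1.0000, 1.0000)
after link 5: o_5 = (1.0000, -1.0000, -2.0000)

1.000 -1.000 -2.000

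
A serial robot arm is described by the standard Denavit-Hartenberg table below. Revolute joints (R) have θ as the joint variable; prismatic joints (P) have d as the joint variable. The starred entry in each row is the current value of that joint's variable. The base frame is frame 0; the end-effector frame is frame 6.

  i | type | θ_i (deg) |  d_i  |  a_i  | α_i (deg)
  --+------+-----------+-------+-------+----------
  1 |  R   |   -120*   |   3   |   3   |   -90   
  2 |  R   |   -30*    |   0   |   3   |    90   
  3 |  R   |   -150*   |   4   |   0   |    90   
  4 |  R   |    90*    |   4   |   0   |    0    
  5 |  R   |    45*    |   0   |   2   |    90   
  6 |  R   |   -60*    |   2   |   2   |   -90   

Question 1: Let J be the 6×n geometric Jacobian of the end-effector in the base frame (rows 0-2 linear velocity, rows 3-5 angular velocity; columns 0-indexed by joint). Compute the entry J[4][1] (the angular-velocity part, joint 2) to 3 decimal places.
-0.500

axis z_1 = (0.8660,-0.5000,0.0000); lever o_n−o_1 = (2.8179,0.2454,7.7652)
cross product → J_v[:, 1] = (-3.8826,-6.7248,1.6214)
J_ω[:, 1] = z_1
entry J[4][1] = -0.5000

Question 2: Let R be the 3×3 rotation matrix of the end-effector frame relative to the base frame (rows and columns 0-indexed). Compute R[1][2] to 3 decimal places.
-0.315

End-effector z-axis (col 2 of R) = (0.6719,-0.3147,0.6705)
R[1][2] = -0.3147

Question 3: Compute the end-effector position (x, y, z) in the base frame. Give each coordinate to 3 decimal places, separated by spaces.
after link 1: o_1 = (-1.5000, -2.5981, 3.0000)
after link 2: o_2 = (-2.7990, -4.8481, 4.5000)
after link 3: o_3 = (-1.7990, -3.1160, 7.9641)
after link 4: o_4 = (2.0670, -3.3481, 6.9641)
after link 5: o_5 = (2.5026, -4.0078, 8.8012)
after link 6: o_6 = (1.3179, -2.3527, 10.7652)

1.318 -2.353 10.765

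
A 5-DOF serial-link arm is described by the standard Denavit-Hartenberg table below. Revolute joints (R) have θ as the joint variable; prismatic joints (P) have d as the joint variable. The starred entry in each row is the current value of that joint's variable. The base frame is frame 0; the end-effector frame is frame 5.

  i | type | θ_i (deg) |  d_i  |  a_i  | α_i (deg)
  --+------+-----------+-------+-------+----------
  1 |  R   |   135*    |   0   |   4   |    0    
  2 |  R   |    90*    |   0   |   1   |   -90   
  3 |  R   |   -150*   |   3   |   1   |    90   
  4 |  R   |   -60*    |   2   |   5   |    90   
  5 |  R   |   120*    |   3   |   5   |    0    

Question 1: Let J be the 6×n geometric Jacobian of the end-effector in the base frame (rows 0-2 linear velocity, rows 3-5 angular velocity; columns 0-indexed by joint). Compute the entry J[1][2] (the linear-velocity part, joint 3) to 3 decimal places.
3.999

axis z_2 = (0.7071,-0.7071,0.0000); lever o_n−o_2 = (1.5546,2.4952,-5.6561)
cross product → J_v[:, 2] = (3.9995,3.9995,2.8636)
J_ω[:, 2] = z_2
entry J[1][2] = 3.9995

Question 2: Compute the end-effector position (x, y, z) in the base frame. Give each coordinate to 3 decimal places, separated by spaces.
after link 1: o_1 = (-2.8284, 2.8284, 0.0000)
after link 2: o_2 = (-3.5355, 2.1213, 0.0000)
after link 3: o_3 = (-0.8018, 0.6124, 0.5000)
after link 4: o_4 = (-1.6257, 5.9123, 0.0179)
after link 5: o_5 = (-1.9809, 4.6165, -5.6561)

-1.981 4.616 -5.656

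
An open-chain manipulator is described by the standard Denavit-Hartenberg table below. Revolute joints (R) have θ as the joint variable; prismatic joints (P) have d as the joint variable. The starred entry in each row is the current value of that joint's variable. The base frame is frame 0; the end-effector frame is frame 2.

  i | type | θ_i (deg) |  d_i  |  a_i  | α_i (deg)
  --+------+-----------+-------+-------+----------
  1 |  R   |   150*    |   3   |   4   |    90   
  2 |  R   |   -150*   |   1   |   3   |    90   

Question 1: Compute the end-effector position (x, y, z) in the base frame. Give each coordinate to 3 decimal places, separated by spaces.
after link 1: o_1 = (-3.4641, 2.0000, 3.0000)
after link 2: o_2 = (-0.7141, 1.5670, 1.5000)

-0.714 1.567 1.500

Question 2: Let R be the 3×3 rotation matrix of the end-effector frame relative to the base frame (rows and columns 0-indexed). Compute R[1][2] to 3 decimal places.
-0.250

End-effector z-axis (col 2 of R) = (0.4330,-0.2500,0.8660)
R[1][2] = -0.2500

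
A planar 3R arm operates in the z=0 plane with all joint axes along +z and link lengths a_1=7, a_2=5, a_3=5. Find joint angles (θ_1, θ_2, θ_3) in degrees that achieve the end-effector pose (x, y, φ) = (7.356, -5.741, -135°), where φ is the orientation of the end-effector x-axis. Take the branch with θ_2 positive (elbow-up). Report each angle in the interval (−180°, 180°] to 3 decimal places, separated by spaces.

-30.002 45.009 -150.007

wrist centre = target − a_3·(cos φ, sin φ) = (10.8915, -2.2055)
cos θ_2 = (123.4896−7²−5²)/(2·7·5) = 0.7070; θ_2 = 45.0091° (elbow-up)
β = atan2(-2.2055,10.8915) = -11.4472°; ψ = atan2(3.5361,10.5350) = 18.5545°
θ_1 = β − ψ = -30.0017°
θ_3 = φ − θ_1 − θ_2 = -150.0074° (wrapped to (-180°,180°])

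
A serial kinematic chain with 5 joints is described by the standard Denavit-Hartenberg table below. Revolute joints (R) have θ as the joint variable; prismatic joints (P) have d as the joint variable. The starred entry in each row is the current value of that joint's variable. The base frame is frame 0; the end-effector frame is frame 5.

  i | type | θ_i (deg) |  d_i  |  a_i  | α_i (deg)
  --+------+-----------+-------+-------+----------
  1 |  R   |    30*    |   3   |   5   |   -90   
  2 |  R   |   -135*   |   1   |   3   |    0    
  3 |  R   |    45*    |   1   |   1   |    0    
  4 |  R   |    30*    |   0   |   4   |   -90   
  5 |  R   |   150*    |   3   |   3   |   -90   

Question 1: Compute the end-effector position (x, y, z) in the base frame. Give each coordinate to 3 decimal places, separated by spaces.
5.100 3.522 5.835

after link 1: o_1 = (4.3301, 2.5000, 3.0000)
after link 2: o_2 = (1.9930, 2.3054, 5.1213)
after link 3: o_3 = (1.4930, 3.1714, 6.1213)
after link 4: o_4 = (3.2251, 4.1714, 9.5854)
after link 5: o_5 = (5.1001, 3.5219, 5.8354)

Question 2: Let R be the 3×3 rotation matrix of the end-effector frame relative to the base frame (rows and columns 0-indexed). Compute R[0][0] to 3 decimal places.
End-effector x-axis (col 0 of R) = (-0.1250,-0.6495,-0.7500)
R[0][0] = -0.1250

-0.125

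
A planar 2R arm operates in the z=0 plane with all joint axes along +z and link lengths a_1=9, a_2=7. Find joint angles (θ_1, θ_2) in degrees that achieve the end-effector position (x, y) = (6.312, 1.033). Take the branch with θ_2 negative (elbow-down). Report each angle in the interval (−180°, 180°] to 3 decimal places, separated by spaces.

cos θ_2 = (40.9084−9²−7²)/(2·9·7) = -0.7071; θ_2 = -134.9975° (elbow-down)
β = atan2(1.0330,6.3120) = 9.2944°; ψ = atan2(-4.9500,4.0505) = -50.7071°
θ_1 = β − ψ = 60.0016°

60.002 -134.998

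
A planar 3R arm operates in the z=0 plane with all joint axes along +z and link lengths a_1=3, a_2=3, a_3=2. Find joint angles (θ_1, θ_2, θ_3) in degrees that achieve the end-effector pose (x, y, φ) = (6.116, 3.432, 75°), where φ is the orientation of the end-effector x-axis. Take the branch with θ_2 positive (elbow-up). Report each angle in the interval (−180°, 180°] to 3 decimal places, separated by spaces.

wrist centre = target − a_3·(cos φ, sin φ) = (5.5984, 1.5001)
cos θ_2 = (33.5921−3²−3²)/(2·3·3) = 0.8662; θ_2 = 29.9768° (elbow-up)
β = atan2(1.5001,5.5984) = 15.0007°; ψ = atan2(1.4989,5.5987) = 14.9884°
θ_1 = β − ψ = 0.0123°
θ_3 = φ − θ_1 − θ_2 = 45.0109° (wrapped to (-180°,180°])

0.012 29.977 45.011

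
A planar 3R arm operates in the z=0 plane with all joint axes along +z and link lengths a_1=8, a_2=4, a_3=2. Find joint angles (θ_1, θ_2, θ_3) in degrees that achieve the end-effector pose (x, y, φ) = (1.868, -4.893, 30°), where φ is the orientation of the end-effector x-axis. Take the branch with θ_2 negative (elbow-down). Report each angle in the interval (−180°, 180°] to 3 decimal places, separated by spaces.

-60.003 -134.999 -134.998

wrist centre = target − a_3·(cos φ, sin φ) = (0.1359, -5.8930)
cos θ_2 = (34.7459−8²−4²)/(2·8·4) = -0.7071; θ_2 = -134.9990° (elbow-down)
β = atan2(-5.8930,0.1359) = -88.6784°; ψ = atan2(-2.8285,5.1716) = -28.6752°
θ_1 = β − ψ = -60.0032°
θ_3 = φ − θ_1 − θ_2 = -134.9978° (wrapped to (-180°,180°])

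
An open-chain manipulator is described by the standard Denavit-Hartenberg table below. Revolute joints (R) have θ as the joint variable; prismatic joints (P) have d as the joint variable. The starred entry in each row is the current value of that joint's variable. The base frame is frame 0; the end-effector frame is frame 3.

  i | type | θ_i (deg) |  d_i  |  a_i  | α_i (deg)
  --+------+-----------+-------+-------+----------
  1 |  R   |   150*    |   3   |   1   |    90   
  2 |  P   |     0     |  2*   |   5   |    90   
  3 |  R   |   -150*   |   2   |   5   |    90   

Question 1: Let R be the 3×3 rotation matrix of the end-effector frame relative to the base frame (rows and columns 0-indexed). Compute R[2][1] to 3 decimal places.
End-effector y-axis (col 1 of R) = (0.0000,0.0000,-1.0000)
R[2][1] = -1.0000

-1.000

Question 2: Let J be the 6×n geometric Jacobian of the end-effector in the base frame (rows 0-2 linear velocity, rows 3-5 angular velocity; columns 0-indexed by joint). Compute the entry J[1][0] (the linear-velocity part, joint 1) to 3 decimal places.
-1.696

axis z_0 = ẑ; lever o_n−o_0 = (-1.6962,0.4019,1.0000)
cross product → J_v[:, 0] = (-0.4019,-1.6962,0.0000)
J_ω[:, 0] = z_0
entry J[1][0] = -1.6962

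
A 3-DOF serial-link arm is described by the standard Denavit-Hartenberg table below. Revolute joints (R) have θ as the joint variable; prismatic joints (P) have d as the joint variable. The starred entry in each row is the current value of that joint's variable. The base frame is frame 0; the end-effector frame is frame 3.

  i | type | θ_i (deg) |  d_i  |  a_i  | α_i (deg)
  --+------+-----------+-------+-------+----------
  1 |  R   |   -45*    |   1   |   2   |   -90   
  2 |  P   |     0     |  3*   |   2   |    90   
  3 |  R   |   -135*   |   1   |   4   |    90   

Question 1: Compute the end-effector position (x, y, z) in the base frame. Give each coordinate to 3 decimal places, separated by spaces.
0.950 -0.707 2.000

after link 1: o_1 = (1.4142, -1.4142, 1.0000)
after link 2: o_2 = (4.9497, -0.7071, 1.0000)
after link 3: o_3 = (0.9497, -0.7071, 2.0000)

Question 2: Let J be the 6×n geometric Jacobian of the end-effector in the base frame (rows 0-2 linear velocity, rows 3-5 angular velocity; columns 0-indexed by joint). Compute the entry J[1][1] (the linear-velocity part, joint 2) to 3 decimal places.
0.707

prismatic axis z_1 = (0.7071,0.7071,0.0000)
J_v[:, 1] = z_1; J_ω[:, 1] = (0,0,0)
entry J[1][1] = 0.7071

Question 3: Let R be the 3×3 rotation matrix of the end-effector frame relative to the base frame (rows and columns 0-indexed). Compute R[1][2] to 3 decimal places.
1.000

End-effector z-axis (col 2 of R) = (-0.0000,1.0000,0.0000)
R[1][2] = 1.0000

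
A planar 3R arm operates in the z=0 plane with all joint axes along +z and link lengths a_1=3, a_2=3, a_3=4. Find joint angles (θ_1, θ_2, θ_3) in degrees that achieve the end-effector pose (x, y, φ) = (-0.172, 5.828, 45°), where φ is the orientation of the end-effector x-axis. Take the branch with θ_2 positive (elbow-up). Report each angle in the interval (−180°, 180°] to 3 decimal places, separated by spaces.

wrist centre = target − a_3·(cos φ, sin φ) = (-3.0004, 2.9996)
cos θ_2 = (18.0000−3²−3²)/(2·3·3) = 0.0000; θ_2 = 90.0000° (elbow-up)
β = atan2(2.9996,-3.0004) = 135.0082°; ψ = atan2(3.0000,3.0000) = 45.0000°
θ_1 = β − ψ = 90.0082°
θ_3 = φ − θ_1 − θ_2 = -135.0082° (wrapped to (-180°,180°])

90.008 90.000 -135.008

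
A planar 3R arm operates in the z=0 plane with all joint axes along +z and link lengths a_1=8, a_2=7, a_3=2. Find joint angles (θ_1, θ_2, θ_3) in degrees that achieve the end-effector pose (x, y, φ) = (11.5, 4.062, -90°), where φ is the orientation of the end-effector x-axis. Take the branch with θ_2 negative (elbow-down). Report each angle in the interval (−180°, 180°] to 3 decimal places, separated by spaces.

55.591 -60.001 -85.590

wrist centre = target − a_3·(cos φ, sin φ) = (11.5000, 6.0620)
cos θ_2 = (168.9978−8²−7²)/(2·8·7) = 0.5000; θ_2 = -60.0013° (elbow-down)
β = atan2(6.0620,11.5000) = 27.7951°; ψ = atan2(-6.0623,11.4999) = -27.7964°
θ_1 = β − ψ = 55.5914°
θ_3 = φ − θ_1 − θ_2 = -85.5902° (wrapped to (-180°,180°])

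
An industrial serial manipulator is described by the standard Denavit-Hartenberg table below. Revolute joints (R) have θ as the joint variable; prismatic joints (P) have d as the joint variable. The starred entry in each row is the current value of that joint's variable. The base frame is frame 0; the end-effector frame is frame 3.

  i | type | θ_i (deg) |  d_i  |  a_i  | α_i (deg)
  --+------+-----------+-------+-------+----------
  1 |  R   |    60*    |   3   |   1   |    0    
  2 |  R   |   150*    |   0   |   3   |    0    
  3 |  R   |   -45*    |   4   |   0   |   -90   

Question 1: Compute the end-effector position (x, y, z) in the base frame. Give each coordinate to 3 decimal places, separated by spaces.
after link 1: o_1 = (0.5000, 0.8660, 3.0000)
after link 2: o_2 = (-2.0981, -0.6340, 3.0000)
after link 3: o_3 = (-2.0981, -0.6340, 7.0000)

-2.098 -0.634 7.000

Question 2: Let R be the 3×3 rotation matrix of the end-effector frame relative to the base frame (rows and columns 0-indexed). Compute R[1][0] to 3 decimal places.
0.259

End-effector x-axis (col 0 of R) = (-0.9659,0.2588,0.0000)
R[1][0] = 0.2588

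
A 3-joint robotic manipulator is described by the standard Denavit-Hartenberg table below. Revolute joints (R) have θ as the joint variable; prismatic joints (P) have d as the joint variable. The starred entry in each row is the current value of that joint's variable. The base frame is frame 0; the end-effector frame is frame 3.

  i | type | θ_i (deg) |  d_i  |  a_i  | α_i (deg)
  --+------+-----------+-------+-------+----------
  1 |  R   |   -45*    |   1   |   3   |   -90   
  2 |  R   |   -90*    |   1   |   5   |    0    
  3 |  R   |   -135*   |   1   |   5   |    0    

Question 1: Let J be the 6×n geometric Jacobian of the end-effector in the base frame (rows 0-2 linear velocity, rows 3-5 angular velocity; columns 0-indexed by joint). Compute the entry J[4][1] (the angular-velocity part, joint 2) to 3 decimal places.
0.707

axis z_1 = (0.7071,0.7071,0.0000); lever o_n−o_1 = (-1.0858,3.9142,1.4645)
cross product → J_v[:, 1] = (1.0355,-1.0355,3.5355)
J_ω[:, 1] = z_1
entry J[4][1] = 0.7071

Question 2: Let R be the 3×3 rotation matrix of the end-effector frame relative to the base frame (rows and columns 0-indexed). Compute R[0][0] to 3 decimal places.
-0.500

End-effector x-axis (col 0 of R) = (-0.5000,0.5000,-0.7071)
R[0][0] = -0.5000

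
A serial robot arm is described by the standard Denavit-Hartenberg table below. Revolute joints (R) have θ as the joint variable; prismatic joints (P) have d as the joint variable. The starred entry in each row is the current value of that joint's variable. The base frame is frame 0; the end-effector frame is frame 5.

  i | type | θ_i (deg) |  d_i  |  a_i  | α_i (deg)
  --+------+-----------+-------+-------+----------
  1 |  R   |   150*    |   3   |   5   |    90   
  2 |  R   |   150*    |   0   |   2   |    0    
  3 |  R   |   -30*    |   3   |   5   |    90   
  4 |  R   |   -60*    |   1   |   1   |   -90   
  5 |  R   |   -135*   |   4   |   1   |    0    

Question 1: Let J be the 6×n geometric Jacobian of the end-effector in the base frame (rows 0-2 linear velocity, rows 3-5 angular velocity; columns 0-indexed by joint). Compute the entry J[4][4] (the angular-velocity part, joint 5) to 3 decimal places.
axis z_4 = (0.6250,0.2165,0.7500); lever o_n−o_4 = (2.1228,1.7909,3.0474)
cross product → J_v[:, 4] = (-0.6834,-0.3125,0.6597)
J_ω[:, 4] = z_4
entry J[4][4] = 0.2165

0.217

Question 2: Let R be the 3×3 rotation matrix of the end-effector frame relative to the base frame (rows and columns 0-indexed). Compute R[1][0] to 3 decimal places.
End-effector x-axis (col 0 of R) = (-0.3772,0.9249,0.0474)
R[1][0] = 0.9249

0.925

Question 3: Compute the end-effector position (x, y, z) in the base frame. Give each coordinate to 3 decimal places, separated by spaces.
1.991 4.331 12.311

after link 1: o_1 = (-4.3301, 2.5000, 3.0000)
after link 2: o_2 = (-2.8301, 1.6340, 4.0000)
after link 3: o_3 = (0.8349, 2.9821, 8.3301)
after link 4: o_4 = (-0.1316, 2.5401, 9.2631)
after link 5: o_5 = (1.9912, 4.3310, 12.3105)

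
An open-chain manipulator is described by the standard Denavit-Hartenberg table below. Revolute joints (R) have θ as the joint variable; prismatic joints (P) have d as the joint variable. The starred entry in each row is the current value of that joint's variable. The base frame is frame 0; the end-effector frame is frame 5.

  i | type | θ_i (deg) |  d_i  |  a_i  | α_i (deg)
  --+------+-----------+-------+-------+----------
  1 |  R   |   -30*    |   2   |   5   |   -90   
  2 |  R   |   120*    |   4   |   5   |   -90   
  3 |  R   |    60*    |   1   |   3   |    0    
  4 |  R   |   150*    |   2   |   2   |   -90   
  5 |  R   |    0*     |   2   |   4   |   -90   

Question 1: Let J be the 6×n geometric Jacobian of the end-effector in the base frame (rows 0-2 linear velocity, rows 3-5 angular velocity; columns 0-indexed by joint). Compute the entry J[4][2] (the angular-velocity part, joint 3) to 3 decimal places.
0.433

axis z_2 = (-0.7500,0.4330,0.5000); lever o_n−o_2 = (-0.0155,2.4731,3.8349)
cross product → J_v[:, 2] = (0.4240,2.8684,-1.8481)
J_ω[:, 2] = z_2
entry J[4][2] = 0.4330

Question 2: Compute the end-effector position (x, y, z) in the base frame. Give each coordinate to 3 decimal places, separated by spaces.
after link 1: o_1 = (4.3301, -2.5000, 2.0000)
after link 2: o_2 = (4.1651, 2.2141, -2.3301)
after link 3: o_3 = (1.4665, 0.7721, -3.1292)
after link 4: o_4 = (1.2165, 2.0712, -0.6292)
after link 5: o_5 = (4.1495, 4.6872, 1.5048)

4.150 4.687 1.505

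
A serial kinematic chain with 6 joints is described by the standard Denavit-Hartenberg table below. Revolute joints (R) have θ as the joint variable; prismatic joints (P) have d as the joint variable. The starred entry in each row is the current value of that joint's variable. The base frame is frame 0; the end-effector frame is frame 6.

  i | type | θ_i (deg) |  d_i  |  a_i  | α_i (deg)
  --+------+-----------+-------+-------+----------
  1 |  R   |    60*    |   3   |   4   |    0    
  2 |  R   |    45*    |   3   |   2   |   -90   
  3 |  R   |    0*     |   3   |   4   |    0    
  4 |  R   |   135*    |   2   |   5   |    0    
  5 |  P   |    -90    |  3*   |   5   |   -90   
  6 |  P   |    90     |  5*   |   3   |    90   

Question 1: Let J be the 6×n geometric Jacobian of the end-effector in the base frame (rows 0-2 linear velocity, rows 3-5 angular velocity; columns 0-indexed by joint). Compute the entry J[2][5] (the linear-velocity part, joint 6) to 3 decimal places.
-0.707

prismatic axis z_5 = (0.1830,-0.6830,-0.7071)
J_v[:, 5] = z_5; J_ω[:, 5] = (0,0,0)
entry J[2][5] = -0.7071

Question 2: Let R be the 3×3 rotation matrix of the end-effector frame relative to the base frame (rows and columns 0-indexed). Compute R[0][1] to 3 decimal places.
End-effector y-axis (col 1 of R) = (0.1830,-0.6830,-0.7071)
R[0][1] = 0.1830

0.183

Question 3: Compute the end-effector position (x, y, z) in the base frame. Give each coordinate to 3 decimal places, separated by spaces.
-3.467 4.550 -4.607

after link 1: o_1 = (2.0000, 3.4641, 3.0000)
after link 2: o_2 = (1.4824, 5.3960, 6.0000)
after link 3: o_3 = (-2.4507, 8.4832, 6.0000)
after link 4: o_4 = (-3.4675, 4.5505, 2.4645)
after link 5: o_5 = (-7.2803, 7.1891, -1.0711)
after link 6: o_6 = (-3.4675, 4.5505, -4.6066)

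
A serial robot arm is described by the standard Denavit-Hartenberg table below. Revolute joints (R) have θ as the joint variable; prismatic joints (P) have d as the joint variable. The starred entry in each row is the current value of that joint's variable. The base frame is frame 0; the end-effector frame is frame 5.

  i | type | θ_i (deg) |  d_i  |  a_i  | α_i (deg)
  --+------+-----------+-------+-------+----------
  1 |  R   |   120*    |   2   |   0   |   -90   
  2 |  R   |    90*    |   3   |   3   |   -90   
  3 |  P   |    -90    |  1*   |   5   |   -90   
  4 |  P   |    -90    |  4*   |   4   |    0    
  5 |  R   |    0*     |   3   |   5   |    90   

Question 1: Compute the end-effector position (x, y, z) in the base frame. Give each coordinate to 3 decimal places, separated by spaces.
after link 1: o_1 = (0.0000, 0.0000, 2.0000)
after link 2: o_2 = (-2.5981, -1.5000, -1.0000)
after link 3: o_3 = (-6.4282, -4.8660, -1.0000)
after link 4: o_4 = (-4.4282, -8.3301, -5.0000)
after link 5: o_5 = (-1.9282, -12.6603, -8.0000)

-1.928 -12.660 -8.000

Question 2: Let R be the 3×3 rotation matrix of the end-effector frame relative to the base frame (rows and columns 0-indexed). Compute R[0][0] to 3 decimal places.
0.500

End-effector x-axis (col 0 of R) = (0.5000,-0.8660,0.0000)
R[0][0] = 0.5000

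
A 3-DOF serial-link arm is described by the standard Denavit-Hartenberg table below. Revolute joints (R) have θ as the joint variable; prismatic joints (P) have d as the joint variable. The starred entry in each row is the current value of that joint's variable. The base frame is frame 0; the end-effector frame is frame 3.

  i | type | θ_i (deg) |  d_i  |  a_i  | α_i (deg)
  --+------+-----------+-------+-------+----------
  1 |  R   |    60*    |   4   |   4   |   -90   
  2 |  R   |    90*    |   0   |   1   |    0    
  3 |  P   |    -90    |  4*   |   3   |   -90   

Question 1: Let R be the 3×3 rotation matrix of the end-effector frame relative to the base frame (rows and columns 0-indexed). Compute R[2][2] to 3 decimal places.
End-effector z-axis (col 2 of R) = (-0.0000,0.0000,-1.0000)
R[2][2] = -1.0000

-1.000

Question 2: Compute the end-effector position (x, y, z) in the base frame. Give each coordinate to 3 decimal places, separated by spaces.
after link 1: o_1 = (2.0000, 3.4641, 4.0000)
after link 2: o_2 = (2.0000, 3.4641, 3.0000)
after link 3: o_3 = (0.0359, 8.0622, 3.0000)

0.036 8.062 3.000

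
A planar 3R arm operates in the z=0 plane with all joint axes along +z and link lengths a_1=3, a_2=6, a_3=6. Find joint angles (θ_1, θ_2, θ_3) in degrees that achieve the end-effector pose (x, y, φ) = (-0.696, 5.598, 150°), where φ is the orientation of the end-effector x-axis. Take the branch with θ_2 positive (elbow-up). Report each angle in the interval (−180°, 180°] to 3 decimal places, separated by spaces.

wrist centre = target − a_3·(cos φ, sin φ) = (4.5002, 2.5980)
cos θ_2 = (27.0010−3²−6²)/(2·3·6) = -0.5000; θ_2 = 119.9982° (elbow-up)
β = atan2(2.5980,4.5002) = 29.9984°; ψ = atan2(5.1962,0.0002) = 89.9982°
θ_1 = β − ψ = -59.9998°
θ_3 = φ − θ_1 − θ_2 = 90.0016° (wrapped to (-180°,180°])

-60.000 119.998 90.002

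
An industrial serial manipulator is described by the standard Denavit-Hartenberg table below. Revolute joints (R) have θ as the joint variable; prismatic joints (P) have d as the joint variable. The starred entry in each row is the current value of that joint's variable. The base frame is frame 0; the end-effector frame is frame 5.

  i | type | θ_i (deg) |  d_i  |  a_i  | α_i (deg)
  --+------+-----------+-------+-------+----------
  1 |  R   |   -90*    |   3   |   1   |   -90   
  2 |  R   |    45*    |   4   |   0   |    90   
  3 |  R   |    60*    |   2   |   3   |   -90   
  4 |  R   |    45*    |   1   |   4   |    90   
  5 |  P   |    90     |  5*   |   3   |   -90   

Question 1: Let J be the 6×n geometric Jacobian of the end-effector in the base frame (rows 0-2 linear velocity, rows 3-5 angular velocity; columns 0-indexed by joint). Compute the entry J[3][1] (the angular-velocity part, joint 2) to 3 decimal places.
1.000

axis z_1 = (1.0000,0.0000,0.0000); lever o_n−o_1 = (14.1094,-2.7754,1.0530)
cross product → J_v[:, 1] = (0.0000,-1.0530,-2.7754)
J_ω[:, 1] = z_1
entry J[3][1] = 1.0000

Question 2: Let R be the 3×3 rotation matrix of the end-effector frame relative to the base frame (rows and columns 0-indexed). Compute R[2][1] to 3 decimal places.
-0.250

End-effector y-axis (col 1 of R) = (-0.6124,0.7500,-0.2500)
R[2][1] = -0.2500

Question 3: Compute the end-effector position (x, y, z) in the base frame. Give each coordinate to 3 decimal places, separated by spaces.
14.109 -3.775 4.053

after link 1: o_1 = (0.0000, -1.0000, 3.0000)
after link 2: o_2 = (4.0000, -1.0000, 3.0000)
after link 3: o_3 = (6.5981, -3.4749, 3.3536)
after link 4: o_4 = (9.5476, -1.8625, 0.9659)
after link 5: o_5 = (14.1094, -3.7754, 4.0530)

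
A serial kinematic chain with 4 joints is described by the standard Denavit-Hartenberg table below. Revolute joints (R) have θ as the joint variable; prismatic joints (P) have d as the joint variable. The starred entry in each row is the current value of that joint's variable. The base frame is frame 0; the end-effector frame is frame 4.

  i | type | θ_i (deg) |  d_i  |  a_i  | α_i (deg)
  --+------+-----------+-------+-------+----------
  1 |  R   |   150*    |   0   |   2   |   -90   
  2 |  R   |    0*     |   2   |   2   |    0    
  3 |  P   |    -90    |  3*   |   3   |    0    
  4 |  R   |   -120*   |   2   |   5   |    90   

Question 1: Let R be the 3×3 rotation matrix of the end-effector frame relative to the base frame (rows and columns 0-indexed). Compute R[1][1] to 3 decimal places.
End-effector y-axis (col 1 of R) = (-0.5000,-0.8660,0.0000)
R[1][1] = -0.8660

-0.866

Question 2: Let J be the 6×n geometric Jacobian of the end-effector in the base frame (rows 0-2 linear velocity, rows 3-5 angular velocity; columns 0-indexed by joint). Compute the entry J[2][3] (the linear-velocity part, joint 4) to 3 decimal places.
4.330

axis z_3 = (-0.5000,-0.8660,0.0000); lever o_n−o_3 = (2.7500,-3.8971,-2.5000)
cross product → J_v[:, 3] = (2.1651,-1.2500,4.3301)
J_ω[:, 3] = z_3
entry J[2][3] = 4.3301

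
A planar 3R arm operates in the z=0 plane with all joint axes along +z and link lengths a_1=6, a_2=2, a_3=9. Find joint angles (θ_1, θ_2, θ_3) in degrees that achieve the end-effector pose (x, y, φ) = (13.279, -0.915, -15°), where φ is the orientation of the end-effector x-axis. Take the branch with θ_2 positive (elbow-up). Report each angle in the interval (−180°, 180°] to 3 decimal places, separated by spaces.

0.003 135.002 -150.005

wrist centre = target − a_3·(cos φ, sin φ) = (4.5857, 1.4144)
cos θ_2 = (23.0288−6²−2²)/(2·6·2) = -0.7071; θ_2 = 135.0022° (elbow-up)
β = atan2(1.4144,4.5857) = 17.1415°; ψ = atan2(1.4142,4.5857) = 17.1388°
θ_1 = β − ψ = 0.0026°
θ_3 = φ − θ_1 − θ_2 = -150.0048° (wrapped to (-180°,180°])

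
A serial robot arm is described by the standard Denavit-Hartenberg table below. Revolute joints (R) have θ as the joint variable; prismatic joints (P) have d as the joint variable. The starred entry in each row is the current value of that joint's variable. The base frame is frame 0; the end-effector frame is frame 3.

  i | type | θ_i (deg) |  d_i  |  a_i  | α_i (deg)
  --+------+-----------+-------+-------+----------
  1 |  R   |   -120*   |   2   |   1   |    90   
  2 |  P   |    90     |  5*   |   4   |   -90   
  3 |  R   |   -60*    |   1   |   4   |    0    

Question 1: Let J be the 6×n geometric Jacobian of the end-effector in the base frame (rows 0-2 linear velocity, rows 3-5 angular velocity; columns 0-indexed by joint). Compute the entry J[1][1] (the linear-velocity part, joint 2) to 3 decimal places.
0.500

prismatic axis z_1 = (-0.8660,0.5000,0.0000)
J_v[:, 1] = z_1; J_ω[:, 1] = (0,0,0)
entry J[1][1] = 0.5000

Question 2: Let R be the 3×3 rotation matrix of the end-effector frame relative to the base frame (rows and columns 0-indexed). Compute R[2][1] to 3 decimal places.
0.866

End-effector y-axis (col 1 of R) = (0.4330,-0.2500,0.8660)
R[2][1] = 0.8660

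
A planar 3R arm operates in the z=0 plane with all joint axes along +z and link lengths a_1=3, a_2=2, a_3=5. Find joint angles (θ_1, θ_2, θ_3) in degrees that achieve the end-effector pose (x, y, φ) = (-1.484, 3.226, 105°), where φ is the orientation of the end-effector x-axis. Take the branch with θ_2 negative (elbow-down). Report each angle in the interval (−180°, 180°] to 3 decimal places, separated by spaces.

-58.492 -150.000 -46.508

wrist centre = target − a_3·(cos φ, sin φ) = (-0.1899, -1.6036)
cos θ_2 = (2.6077−3²−2²)/(2·3·2) = -0.8660; θ_2 = -150.0000° (elbow-down)
β = atan2(-1.6036,-0.1899) = -96.7536°; ψ = atan2(-1.0000,1.2679) = -38.2619°
θ_1 = β − ψ = -58.4917°
θ_3 = φ − θ_1 − θ_2 = -46.5083° (wrapped to (-180°,180°])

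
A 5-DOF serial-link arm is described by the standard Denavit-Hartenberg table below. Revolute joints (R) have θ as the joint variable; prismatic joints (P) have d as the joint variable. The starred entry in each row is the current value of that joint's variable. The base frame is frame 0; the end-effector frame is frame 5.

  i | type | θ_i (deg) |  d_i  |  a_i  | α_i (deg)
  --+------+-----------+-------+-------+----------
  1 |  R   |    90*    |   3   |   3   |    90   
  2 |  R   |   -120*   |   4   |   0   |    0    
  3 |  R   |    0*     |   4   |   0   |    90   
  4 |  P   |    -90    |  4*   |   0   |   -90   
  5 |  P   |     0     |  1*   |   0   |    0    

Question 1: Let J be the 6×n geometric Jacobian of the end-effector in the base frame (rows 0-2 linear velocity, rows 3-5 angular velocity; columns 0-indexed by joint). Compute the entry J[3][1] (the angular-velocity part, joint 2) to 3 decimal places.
1.000

axis z_1 = (1.0000,-0.0000,0.0000); lever o_n−o_1 = (8.0000,-3.9641,1.1340)
cross product → J_v[:, 1] = (0.0000,-1.1340,-3.9641)
J_ω[:, 1] = z_1
entry J[3][1] = 1.0000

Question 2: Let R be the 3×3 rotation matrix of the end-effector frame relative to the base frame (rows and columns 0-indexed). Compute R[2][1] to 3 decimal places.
-0.500

End-effector y-axis (col 1 of R) = (0.0000,0.8660,-0.5000)
R[2][1] = -0.5000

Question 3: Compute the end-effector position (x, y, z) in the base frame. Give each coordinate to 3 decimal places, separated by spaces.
after link 1: o_1 = (0.0000, 3.0000, 3.0000)
after link 2: o_2 = (4.0000, 3.0000, 3.0000)
after link 3: o_3 = (8.0000, 3.0000, 3.0000)
after link 4: o_4 = (8.0000, -0.4641, 5.0000)
after link 5: o_5 = (8.0000, -0.9641, 4.1340)

8.000 -0.964 4.134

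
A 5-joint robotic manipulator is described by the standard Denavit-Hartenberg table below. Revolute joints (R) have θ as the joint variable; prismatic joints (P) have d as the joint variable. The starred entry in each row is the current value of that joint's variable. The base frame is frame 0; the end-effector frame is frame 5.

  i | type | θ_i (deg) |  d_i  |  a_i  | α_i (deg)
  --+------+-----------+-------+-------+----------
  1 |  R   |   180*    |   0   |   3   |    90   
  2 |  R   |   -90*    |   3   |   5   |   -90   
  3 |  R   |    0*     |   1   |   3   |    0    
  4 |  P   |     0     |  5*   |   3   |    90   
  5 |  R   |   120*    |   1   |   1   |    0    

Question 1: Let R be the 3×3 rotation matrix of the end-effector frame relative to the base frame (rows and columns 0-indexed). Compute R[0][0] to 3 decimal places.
End-effector x-axis (col 0 of R) = (-0.8660,0.0000,0.5000)
R[0][0] = -0.8660

-0.866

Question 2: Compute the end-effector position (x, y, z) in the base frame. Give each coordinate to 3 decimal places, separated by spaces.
-9.866 4.000 -10.500

after link 1: o_1 = (-3.0000, 0.0000, 0.0000)
after link 2: o_2 = (-3.0000, 3.0000, -5.0000)
after link 3: o_3 = (-4.0000, 3.0000, -8.0000)
after link 4: o_4 = (-9.0000, 3.0000, -11.0000)
after link 5: o_5 = (-9.8660, 4.0000, -10.5000)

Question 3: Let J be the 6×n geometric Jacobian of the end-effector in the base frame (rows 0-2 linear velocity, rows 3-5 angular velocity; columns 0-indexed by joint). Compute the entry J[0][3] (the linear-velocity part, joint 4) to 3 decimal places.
prismatic axis z_3 = (-1.0000,0.0000,0.0000)
J_v[:, 3] = z_3; J_ω[:, 3] = (0,0,0)
entry J[0][3] = -1.0000

-1.000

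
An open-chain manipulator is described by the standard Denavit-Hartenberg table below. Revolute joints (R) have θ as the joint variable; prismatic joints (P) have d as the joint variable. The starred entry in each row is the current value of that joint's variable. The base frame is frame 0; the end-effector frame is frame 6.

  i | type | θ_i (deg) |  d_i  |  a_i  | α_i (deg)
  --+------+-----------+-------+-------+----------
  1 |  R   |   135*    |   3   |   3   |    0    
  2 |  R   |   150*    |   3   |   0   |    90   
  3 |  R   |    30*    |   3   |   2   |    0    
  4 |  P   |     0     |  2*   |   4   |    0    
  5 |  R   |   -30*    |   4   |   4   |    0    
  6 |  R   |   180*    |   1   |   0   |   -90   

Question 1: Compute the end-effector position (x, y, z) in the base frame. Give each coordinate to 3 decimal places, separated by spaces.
after link 1: o_1 = (-2.1213, 2.1213, 3.0000)
after link 2: o_2 = (-2.1213, 2.1213, 6.0000)
after link 3: o_3 = (-4.5708, -0.3282, 7.0000)
after link 4: o_4 = (-5.6061, -4.1919, 9.0000)
after link 5: o_5 = (-8.4345, -9.0909, 9.0000)
after link 6: o_6 = (-9.4004, -9.3497, 9.0000)

-9.400 -9.350 9.000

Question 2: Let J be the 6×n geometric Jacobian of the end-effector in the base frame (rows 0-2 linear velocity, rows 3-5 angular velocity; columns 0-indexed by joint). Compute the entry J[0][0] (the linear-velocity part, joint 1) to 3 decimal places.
axis z_0 = ẑ; lever o_n−o_0 = (-9.4004,-9.3497,9.0000)
cross product → J_v[:, 0] = (9.3497,-9.4004,0.0000)
J_ω[:, 0] = z_0
entry J[0][0] = 9.3497

9.350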